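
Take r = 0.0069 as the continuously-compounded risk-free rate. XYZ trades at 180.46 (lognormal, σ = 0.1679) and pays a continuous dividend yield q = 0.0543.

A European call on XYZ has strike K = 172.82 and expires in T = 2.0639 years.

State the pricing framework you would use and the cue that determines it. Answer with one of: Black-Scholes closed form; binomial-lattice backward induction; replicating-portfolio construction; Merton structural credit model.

framework: Black-Scholes closed form

Key observation: with XYZ following a GBM at constant σ and r, the European call struck at 172.82 prices in closed form — nothing here needs a stepwise model or a balance sheet.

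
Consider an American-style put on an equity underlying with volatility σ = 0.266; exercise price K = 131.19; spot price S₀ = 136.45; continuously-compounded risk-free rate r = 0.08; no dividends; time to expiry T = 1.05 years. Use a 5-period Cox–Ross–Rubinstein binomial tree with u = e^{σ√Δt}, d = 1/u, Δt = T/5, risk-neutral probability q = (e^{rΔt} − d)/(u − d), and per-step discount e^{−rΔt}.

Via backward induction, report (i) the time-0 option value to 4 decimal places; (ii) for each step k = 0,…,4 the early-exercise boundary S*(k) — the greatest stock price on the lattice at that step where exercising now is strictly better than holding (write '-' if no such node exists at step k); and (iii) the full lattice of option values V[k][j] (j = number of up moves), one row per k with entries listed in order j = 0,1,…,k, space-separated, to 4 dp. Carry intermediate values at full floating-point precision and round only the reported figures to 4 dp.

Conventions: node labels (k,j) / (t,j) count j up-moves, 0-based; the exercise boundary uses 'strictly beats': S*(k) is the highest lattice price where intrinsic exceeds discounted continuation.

price = 8.7463
boundary = - - 106.9290 94.6578 106.9290
tree:
8.7463
14.8447 3.8029
24.2610 7.2540 0.9695
36.5322 13.4994 2.1381 0.0000
47.3951 24.2610 4.7153 0.0000 0.0000
57.0114 36.5322 10.3990 0.0000 0.0000 0.0000

Δt=0.21000  u=1.12964  d=0.88524  q=0.53888  discount=0.98334
step 5 (expiry): payoffs max(K−S,0) = 57.0114 36.5322 10.3990 0.0000 0.0000 0.0000
step 4: (k=4,j=0): S=83.7949, K−S=47.3951, hold=45.2095 ⇒ V=47.3951 exercise | (k=4,j=1): S=106.9290, K−S=24.2610, hold=22.0754 ⇒ V=24.2610 exercise | (k=4,j=2): S=136.4500, K−S=0.0000, hold=4.7153 ⇒ V=4.7153 continue | (k=4,j=3): S=174.1211, K−S=0.0000, hold=0.0000 ⇒ V=0.0000 continue | (k=4,j=4): S=222.1925, K−S=0.0000, hold=0.0000 ⇒ V=0.0000 continue  boundary S*=106.9290
step 3: (k=3,j=0): S=94.6578, K−S=36.5322, hold=34.3466 ⇒ V=36.5322 exercise | (k=3,j=1): S=120.7910, K−S=10.3990, hold=13.4994 ⇒ V=13.4994 continue | (k=3,j=2): S=154.1390, K−S=0.0000, hold=2.1381 ⇒ V=2.1381 continue | (k=3,j=3): S=196.6937, K−S=0.0000, hold=0.0000 ⇒ V=0.0000 continue  boundary S*=94.6578
step 2: (k=2,j=0): S=106.9290, K−S=24.2610, hold=23.7183 ⇒ V=24.2610 exercise | (k=2,j=1): S=136.4500, K−S=0.0000, hold=7.2540 ⇒ V=7.2540 continue | (k=2,j=2): S=174.1211, K−S=0.0000, hold=0.9695 ⇒ V=0.9695 continue  boundary S*=106.9290
step 1: (k=1,j=0): S=120.7910, K−S=10.3990, hold=14.8447 ⇒ V=14.8447 continue | (k=1,j=1): S=154.1390, K−S=0.0000, hold=3.8029 ⇒ V=3.8029 continue  boundary S*=-
step 0: (k=0,j=0): S=136.4500, K−S=0.0000, hold=8.7463 ⇒ V=8.7463 continue  boundary S*=-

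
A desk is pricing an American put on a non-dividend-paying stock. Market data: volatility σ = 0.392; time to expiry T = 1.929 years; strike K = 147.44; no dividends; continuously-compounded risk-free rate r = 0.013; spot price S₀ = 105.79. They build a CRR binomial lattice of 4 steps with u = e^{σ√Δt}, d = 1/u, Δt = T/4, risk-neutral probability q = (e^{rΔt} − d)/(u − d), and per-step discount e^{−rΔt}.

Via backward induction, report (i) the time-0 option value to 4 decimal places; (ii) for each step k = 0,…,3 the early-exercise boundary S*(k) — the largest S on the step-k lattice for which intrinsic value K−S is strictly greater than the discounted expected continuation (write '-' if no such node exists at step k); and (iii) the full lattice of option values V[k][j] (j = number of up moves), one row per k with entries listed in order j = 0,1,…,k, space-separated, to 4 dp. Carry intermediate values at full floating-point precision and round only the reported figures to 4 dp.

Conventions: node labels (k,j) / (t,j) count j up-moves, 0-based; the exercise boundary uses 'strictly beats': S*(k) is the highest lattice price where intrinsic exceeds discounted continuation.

price = 51.7381
boundary = - - 61.3757 80.5787
tree:
51.7381
68.3479 31.6523
86.0643 47.1104 12.7255
100.6910 66.8613 23.0221 0.0000
111.8320 86.0643 41.6500 0.0000 0.0000

params: Δt=0.48225 u=1.31288 d=0.76169 q=0.44377 e^(-rΔt)=0.99375
t_4 payoffs: 111.8320 86.0643 41.6500 0.0000 0.0000
t_3: node(3,0) S=46.7490 payoff=100.6910 vs cont=99.7696 → 100.6910 [stop]  node(3,1) S=80.5787 payoff=66.8613 vs cont=65.9398 → 66.8613 [stop]  node(3,2) S=138.8893 payoff=8.5507 vs cont=23.0221 → 23.0221 [wait]  node(3,3) S=239.3962 payoff=0.0000 vs cont=0.0000 → 0.0000 [wait]  ⇒ S*(3)=80.5787
t_2: node(2,0) S=61.3757 payoff=86.0643 vs cont=85.1429 → 86.0643 [stop]  node(2,1) S=105.7900 payoff=41.6500 vs cont=47.1104 → 47.1104 [wait]  node(2,2) S=182.3447 payoff=0.0000 vs cont=12.7255 → 12.7255 [wait]  ⇒ S*(2)=61.3757
t_1: node(1,0) S=80.5787 payoff=66.8613 vs cont=68.3479 → 68.3479 [wait]  node(1,1) S=138.8893 payoff=8.5507 vs cont=31.6523 → 31.6523 [wait]  ⇒ S*(1)=-
t_0: node(0,0) S=105.7900 payoff=41.6500 vs cont=51.7381 → 51.7381 [wait]  ⇒ S*(0)=-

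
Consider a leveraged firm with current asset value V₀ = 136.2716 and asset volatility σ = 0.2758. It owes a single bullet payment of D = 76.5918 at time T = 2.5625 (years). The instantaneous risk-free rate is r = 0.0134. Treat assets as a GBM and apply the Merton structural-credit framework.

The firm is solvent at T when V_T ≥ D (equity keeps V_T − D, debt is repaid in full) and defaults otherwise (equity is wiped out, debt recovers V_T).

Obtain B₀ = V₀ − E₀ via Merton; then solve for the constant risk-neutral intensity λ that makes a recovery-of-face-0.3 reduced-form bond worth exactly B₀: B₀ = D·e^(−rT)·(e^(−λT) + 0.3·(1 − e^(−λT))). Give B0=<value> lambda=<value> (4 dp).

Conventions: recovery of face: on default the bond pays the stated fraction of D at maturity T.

Work the structural quantities from V₀ = 136.2716 against face 76.5918:
d₁ = [ln(V₀/D) + (r + σ²/2)T] / (σ√T)
   = [ln(136.2716/76.5918) + (0.0134 + 0.5·0.2758²)·2.5625] / (0.2758·√2.5625)
   = [0.576160 + 0.131797] / 0.441495 = 1.603542
d₂ = d₁ − σ√T = 1.603542 − 0.441495 = 1.162047
N(d₁) = 0.945593,  N(d₂) = 0.877392,  e^(−rT) = 0.966245
E₀ = V₀·N(d₁) − D·e^(−rT)·N(d₂)
   = 136.2716·0.945593 − 76.5918·0.966245·0.877392 = 63.924735
B₀ = V₀ − E₀ = 136.2716 − 63.924735 = 72.346865
e^(−λT) = (B₀·e^(rT)/D − 0.3)/(1 − 0.3) = (72.3469·1.034934/76.5918 − 0.3)/0.7 = 0.96796477
λ = −ln(0.96796477)/2.5625 = 0.012706

B0=72.3469 lambda=0.0127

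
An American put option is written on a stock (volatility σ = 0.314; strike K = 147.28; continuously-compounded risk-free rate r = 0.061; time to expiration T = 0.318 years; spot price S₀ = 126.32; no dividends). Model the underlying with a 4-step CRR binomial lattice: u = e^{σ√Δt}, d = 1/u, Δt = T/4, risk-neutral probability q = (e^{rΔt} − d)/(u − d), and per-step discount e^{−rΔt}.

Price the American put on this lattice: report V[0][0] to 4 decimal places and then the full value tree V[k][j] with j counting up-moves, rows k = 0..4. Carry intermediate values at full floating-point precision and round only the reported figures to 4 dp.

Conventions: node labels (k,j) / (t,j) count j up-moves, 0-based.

price = 22.0613
tree:
22.0613
31.6629 12.8733
41.4590 20.9600 5.0800
50.4251 31.6629 10.3188 0.0000
58.6314 41.4590 20.9600 0.0000 0.0000

Δt=0.07950, u=1.09257, d=0.91527, q=0.50530, disc=e^(-rΔt)=0.99516
k=4 terminal: V=max(K-S,0) → 58.6314 41.4590 20.9600 0.0000 0.0000
k=3: j=0 S=96.8549 intr=50.4251 cont=49.7125 V=50.4251[EX]; j=1 S=115.6171 intr=31.6629 cont=30.9504 V=31.6629[EX]; j=2 S=138.0137 intr=9.2663 cont=10.3188 V=10.3188[hold]; j=3 S=164.7489 intr=0.0000 cont=0.0000 V=0.0000[hold]
k=2: j=0 S=105.8210 intr=41.4590 cont=40.7465 V=41.4590[EX]; j=1 S=126.3200 intr=20.9600 cont=20.7767 V=20.9600[EX]; j=2 S=150.7899 intr=0.0000 cont=5.0800 V=5.0800[hold]
k=1: j=0 S=115.6171 intr=31.6629 cont=30.9504 V=31.6629[EX]; j=1 S=138.0137 intr=9.2663 cont=12.8733 V=12.8733[hold]
k=0: j=0 S=126.3200 intr=20.9600 cont=22.0613 V=22.0613[hold]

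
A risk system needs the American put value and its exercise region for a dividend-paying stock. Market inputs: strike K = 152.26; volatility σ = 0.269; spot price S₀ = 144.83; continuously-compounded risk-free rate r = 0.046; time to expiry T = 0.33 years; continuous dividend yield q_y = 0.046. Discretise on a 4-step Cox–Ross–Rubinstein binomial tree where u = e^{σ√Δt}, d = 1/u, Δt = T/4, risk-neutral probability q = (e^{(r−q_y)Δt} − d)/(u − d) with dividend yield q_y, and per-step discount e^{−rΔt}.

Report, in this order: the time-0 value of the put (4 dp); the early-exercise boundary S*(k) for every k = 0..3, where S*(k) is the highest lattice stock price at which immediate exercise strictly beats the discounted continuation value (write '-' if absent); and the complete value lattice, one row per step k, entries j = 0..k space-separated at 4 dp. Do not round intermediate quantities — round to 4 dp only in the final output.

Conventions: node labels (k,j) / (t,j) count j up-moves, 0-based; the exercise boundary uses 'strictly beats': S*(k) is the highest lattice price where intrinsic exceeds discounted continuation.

price = 13.5716
boundary = - - 124.0931 134.0612
tree:
13.5716
19.9619 6.7753
28.1669 11.2557 1.9886
37.3938 18.1988 3.8438 0.0000
45.9347 28.1669 7.4300 0.0000 0.0000

Δt=0.08250, u=1.08033, d=0.92565, q=0.48069, disc=e^(-rΔt)=0.99621
k=4 terminal: V=max(K-S,0) → 45.9347 28.1669 7.4300 0.0000 0.0000
k=3: j=0 S=114.8662 intr=37.3938 cont=37.2522 V=37.3938[EX]; j=1 S=134.0612 intr=18.1988 cont=18.1299 V=18.1988[EX]; j=2 S=156.4639 intr=0.0000 cont=3.8438 V=3.8438[hold]; j=3 S=182.6102 intr=0.0000 cont=0.0000 V=0.0000[hold]  S*(3)=134.0612
k=2: j=0 S=124.0931 intr=28.1669 cont=28.0602 V=28.1669[EX]; j=1 S=144.8300 intr=7.4300 cont=11.2557 V=11.2557[hold]; j=2 S=169.0322 intr=0.0000 cont=1.9886 V=1.9886[hold]  S*(2)=124.0931
k=1: j=0 S=134.0612 intr=18.1988 cont=19.9619 V=19.9619[hold]; j=1 S=156.4639 intr=0.0000 cont=6.7753 V=6.7753[hold]  S*(1)=-
k=0: j=0 S=144.8300 intr=7.4300 cont=13.5716 V=13.5716[hold]  S*(0)=-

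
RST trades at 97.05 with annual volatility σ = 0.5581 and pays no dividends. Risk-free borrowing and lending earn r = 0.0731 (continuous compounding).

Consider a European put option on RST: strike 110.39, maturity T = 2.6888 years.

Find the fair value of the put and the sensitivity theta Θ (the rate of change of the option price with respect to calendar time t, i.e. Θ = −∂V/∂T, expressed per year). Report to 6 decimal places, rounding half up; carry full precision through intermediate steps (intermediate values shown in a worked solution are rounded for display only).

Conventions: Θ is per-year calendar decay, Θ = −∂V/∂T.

price = 30.017659
Θ = -1.415736

σ√T = 0.5581·√2.6888 = 0.915148
d₁ = (ln(S/K) + (r+σ²/2)T) / (σ√T) = (ln(97.05/110.39) + (0.0731+0.5581²/2)·2.6888) / 0.915148 = (-0.128793 + 0.615299) / 0.915148 = 0.531614
d₂ = d₁ − σ√T = 0.531614 − 0.915148 = -0.383533
e^{−rT} = 0.821559
N(−d₁) = 0.297497,  N(−d₂) = 0.649338
Put price V = K·e^{−rT}·N(−d₂) − S·N(−d₁) = 58.889696 − 28.872037 = 30.017659
φ(d₁) = (1/√(2π))·e^{−d₁²/2} = 0.346371
Θ = −S·φ(d₁)·σ/(2√T) + r·K·e^{−rT}·N(−d₂) = −5.720573 + 4.304837 = -1.415736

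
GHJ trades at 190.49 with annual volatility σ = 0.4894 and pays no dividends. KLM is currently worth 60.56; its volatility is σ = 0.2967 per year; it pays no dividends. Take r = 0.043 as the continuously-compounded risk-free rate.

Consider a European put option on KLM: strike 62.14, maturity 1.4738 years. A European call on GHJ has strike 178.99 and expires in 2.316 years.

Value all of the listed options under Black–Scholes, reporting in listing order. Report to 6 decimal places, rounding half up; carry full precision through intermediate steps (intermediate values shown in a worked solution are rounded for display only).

price(KLM put K=62.14) = 7.423550
price(GHJ call K=178.99) = 66.564523

[KLM put K=62.14]
σ√T = 0.2967·√1.4738 = 0.360194
d₁ = (ln(S/K) + (r+σ²/2)T) / (σ√T) = (ln(60.56/62.14) + (0.043+0.2967²/2)·1.4738) / 0.360194 = (-0.025755 + 0.128243) / 0.360194 = 0.284536
d₂ = d₁ − σ√T = 0.284536 − 0.360194 = -0.075659
e^{−rT} = 0.938593
N(−d₁) = 0.388000,  N(−d₂) = 0.530155
price = K·e^{−rT}·N(−d₂) − S·N(−d₁) = 30.920831 − 23.497281 = 7.423550
[GHJ call K=178.99]
σ√T = 0.4894·√2.316 = 0.744789
d₁ = (ln(S/K) + (r+σ²/2)T) / (σ√T) = (ln(190.49/178.99) + (0.043+0.4894²/2)·2.316) / 0.744789 = (0.062270 + 0.376943) / 0.744789 = 0.589715
d₂ = d₁ − σ√T = 0.589715 − 0.744789 = -0.155074
e^{−rT} = 0.905210
N(d₁) = 0.722309,  N(d₂) = 0.438381
price = S·N(d₁) − K·e^{−rT}·N(d₂) = 137.592653 − 71.028130 = 66.564523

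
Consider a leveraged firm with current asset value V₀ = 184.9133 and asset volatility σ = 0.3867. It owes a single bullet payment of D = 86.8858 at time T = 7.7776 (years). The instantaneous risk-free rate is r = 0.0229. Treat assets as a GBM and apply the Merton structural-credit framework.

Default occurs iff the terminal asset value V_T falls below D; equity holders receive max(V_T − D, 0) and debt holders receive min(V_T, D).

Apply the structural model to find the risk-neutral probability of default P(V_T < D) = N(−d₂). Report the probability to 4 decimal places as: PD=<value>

PD=0.3721

Equity is a call on the firm's assets struck at D = 86.8858:
d₁ = [ln(V₀/D) + (r + σ²/2)T] / (σ√T)
   = [ln(184.9133/86.8858) + (0.0229 + 0.5·0.3867²)·7.7776] / (0.3867·√7.7776)
   = [0.755292 + 0.759626] / 1.078442 = 1.404728
d₂ = d₁ − σ√T = 1.404728 − 1.078442 = 0.326286
risk-neutral PD = N(−d₂) = N(-0.326286) = 0.372104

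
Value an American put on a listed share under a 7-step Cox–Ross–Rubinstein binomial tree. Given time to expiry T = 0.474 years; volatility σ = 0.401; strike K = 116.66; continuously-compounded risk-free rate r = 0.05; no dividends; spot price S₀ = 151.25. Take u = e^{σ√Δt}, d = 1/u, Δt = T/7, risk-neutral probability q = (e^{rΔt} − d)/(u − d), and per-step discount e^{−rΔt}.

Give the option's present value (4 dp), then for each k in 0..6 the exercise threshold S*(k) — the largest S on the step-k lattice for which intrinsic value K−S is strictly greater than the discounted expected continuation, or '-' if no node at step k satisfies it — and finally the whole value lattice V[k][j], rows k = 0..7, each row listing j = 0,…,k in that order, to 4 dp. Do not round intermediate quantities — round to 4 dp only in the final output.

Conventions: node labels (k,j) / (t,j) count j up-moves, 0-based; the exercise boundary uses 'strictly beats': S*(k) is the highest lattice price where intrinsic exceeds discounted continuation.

Δt=0.06771  u=1.10999  d=0.90091  q=0.49016  discount=0.99662
step 7 (expiry): payoffs max(K−S,0) = 43.8031 26.8951 6.0633 0.0000 0.0000 0.0000 0.0000 0.0000
step 6: (k=6,j=0): S=80.8702, K−S=35.7898, hold=35.3955 ⇒ V=35.7898 exercise | (k=6,j=1): S=99.6378, K−S=17.0222, hold=16.6279 ⇒ V=17.0222 exercise | (k=6,j=2): S=122.7608, K−S=0.0000, hold=3.0809 ⇒ V=3.0809 continue | (k=6,j=3): S=151.2500, K−S=0.0000, hold=0.0000 ⇒ V=0.0000 continue | (k=6,j=4): S=186.3507, K−S=0.0000, hold=0.0000 ⇒ V=0.0000 continue | (k=6,j=5): S=229.5972, K−S=0.0000, hold=0.0000 ⇒ V=0.0000 continue | (k=6,j=6): S=282.8800, K−S=0.0000, hold=0.0000 ⇒ V=0.0000 continue  boundary S*=99.6378
step 5: (k=5,j=0): S=89.7649, K−S=26.8951, hold=26.5008 ⇒ V=26.8951 exercise | (k=5,j=1): S=110.5967, K−S=6.0633, hold=10.1543 ⇒ V=10.1543 continue | (k=5,j=2): S=136.2629, K−S=0.0000, hold=1.5655 ⇒ V=1.5655 continue | (k=5,j=3): S=167.8855, K−S=0.0000, hold=0.0000 ⇒ V=0.0000 continue | (k=5,j=4): S=206.8468, K−S=0.0000, hold=0.0000 ⇒ V=0.0000 continue | (k=5,j=5): S=254.8499, K−S=0.0000, hold=0.0000 ⇒ V=0.0000 continue  boundary S*=89.7649
step 4: (k=4,j=0): S=99.6378, K−S=17.0222, hold=18.6263 ⇒ V=18.6263 continue | (k=4,j=1): S=122.7608, K−S=0.0000, hold=5.9243 ⇒ V=5.9243 continue | (k=4,j=2): S=151.2500, K−S=0.0000, hold=0.7954 ⇒ V=0.7954 continue | (k=4,j=3): S=186.3507, K−S=0.0000, hold=0.0000 ⇒ V=0.0000 continue | (k=4,j=4): S=229.5972, K−S=0.0000, hold=0.0000 ⇒ V=0.0000 continue  boundary S*=-
step 3: (k=3,j=0): S=110.5967, K−S=6.0633, hold=12.3584 ⇒ V=12.3584 continue | (k=3,j=1): S=136.2629, K−S=0.0000, hold=3.3988 ⇒ V=3.3988 continue | (k=3,j=2): S=167.8855, K−S=0.0000, hold=0.4042 ⇒ V=0.4042 continue | (k=3,j=3): S=206.8468, K−S=0.0000, hold=0.0000 ⇒ V=0.0000 continue  boundary S*=-
step 2: (k=2,j=0): S=122.7608, K−S=0.0000, hold=7.9399 ⇒ V=7.9399 continue | (k=2,j=1): S=151.2500, K−S=0.0000, hold=1.9245 ⇒ V=1.9245 continue | (k=2,j=2): S=186.3507, K−S=0.0000, hold=0.2054 ⇒ V=0.2054 continue  boundary S*=-
step 1: (k=1,j=0): S=136.2629, K−S=0.0000, hold=4.9745 ⇒ V=4.9745 continue | (k=1,j=1): S=167.8855, K−S=0.0000, hold=1.0782 ⇒ V=1.0782 continue  boundary S*=-
step 0: (k=0,j=0): S=151.2500, K−S=0.0000, hold=3.0543 ⇒ V=3.0543 continue  boundary S*=-

price = 3.0543
boundary = - - - - - 89.7649 99.6378
tree:
3.0543
4.9745 1.0782
7.9399 1.9245 0.2054
12.3584 3.3988 0.4042 0.0000
18.6263 5.9243 0.7954 0.0000 0.0000
26.8951 10.1543 1.5655 0.0000 0.0000 0.0000
35.7898 17.0222 3.0809 0.0000 0.0000 0.0000 0.0000
43.8031 26.8951 6.0633 0.0000 0.0000 0.0000 0.0000 0.0000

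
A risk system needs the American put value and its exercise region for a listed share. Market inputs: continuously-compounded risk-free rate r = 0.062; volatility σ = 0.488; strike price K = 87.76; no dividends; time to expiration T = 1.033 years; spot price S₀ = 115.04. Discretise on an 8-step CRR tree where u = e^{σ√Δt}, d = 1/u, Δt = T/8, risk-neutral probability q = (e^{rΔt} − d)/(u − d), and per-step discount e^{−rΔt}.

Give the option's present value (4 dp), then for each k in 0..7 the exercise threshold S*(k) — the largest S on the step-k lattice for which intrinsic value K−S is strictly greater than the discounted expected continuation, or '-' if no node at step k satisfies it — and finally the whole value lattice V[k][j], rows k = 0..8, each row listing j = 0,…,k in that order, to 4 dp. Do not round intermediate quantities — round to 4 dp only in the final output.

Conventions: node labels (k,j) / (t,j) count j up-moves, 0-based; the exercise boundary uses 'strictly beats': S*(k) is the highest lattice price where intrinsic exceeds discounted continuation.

price = 7.5646
boundary = - - - - - 47.8701 57.0455 67.9795
tree:
7.5646
11.2289 3.7072
16.2480 5.9597 1.3202
22.8027 9.3934 2.3259 0.2488
30.8407 14.4450 4.0581 0.4814 0.0000
39.8899 21.5184 6.9960 0.9316 0.0000 0.0000
47.5895 30.7145 11.8799 1.8028 0.0000 0.0000 0.0000
54.0506 39.8899 19.7805 3.4886 0.0000 0.0000 0.0000 0.0000
59.4726 47.5895 30.7145 6.7507 0.0000 0.0000 0.0000 0.0000 0.0000

Δt=0.12912, u=1.19167, d=0.83916, q=0.47907, disc=e^(-rΔt)=0.99203
k=8 terminal: V=max(K-S,0) → 59.4726 47.5895 30.7145 6.7507 0.0000 0.0000 0.0000 0.0000 0.0000
k=7: j=0 S=33.7094 intr=54.0506 cont=53.3509 V=54.0506[EX]; j=1 S=47.8701 intr=39.8899 cont=39.1901 V=39.8899[EX]; j=2 S=67.9795 intr=19.7805 cont=19.0807 V=19.7805[EX]; j=3 S=96.5366 intr=0.0000 cont=3.4886 V=3.4886[hold]; j=4 S=137.0900 intr=0.0000 cont=0.0000 V=0.0000[hold]; j=5 S=194.6792 intr=0.0000 cont=0.0000 V=0.0000[hold]; j=6 S=276.4607 intr=0.0000 cont=0.0000 V=0.0000[hold]; j=7 S=392.5972 intr=0.0000 cont=0.0000 V=0.0000[hold]  S*(7)=67.9795
k=6: j=0 S=40.1705 intr=47.5895 cont=46.8897 V=47.5895[EX]; j=1 S=57.0455 intr=30.7145 cont=30.0147 V=30.7145[EX]; j=2 S=81.0093 intr=6.7507 cont=11.8799 V=11.8799[hold]; j=3 S=115.0400 intr=0.0000 cont=1.8028 V=1.8028[hold]; j=4 S=163.3664 intr=0.0000 cont=0.0000 V=0.0000[hold]; j=5 S=231.9939 intr=0.0000 cont=0.0000 V=0.0000[hold]; j=6 S=329.4506 intr=0.0000 cont=0.0000 V=0.0000[hold]  S*(6)=57.0455
k=5: j=0 S=47.8701 intr=39.8899 cont=39.1901 V=39.8899[EX]; j=1 S=67.9795 intr=19.7805 cont=21.5184 V=21.5184[hold]; j=2 S=96.5366 intr=0.0000 cont=6.9960 V=6.9960[hold]; j=3 S=137.0900 intr=0.0000 cont=0.9316 V=0.9316[hold]; j=4 S=194.6792 intr=0.0000 cont=0.0000 V=0.0000[hold]; j=5 S=276.4607 intr=0.0000 cont=0.0000 V=0.0000[hold]  S*(5)=47.8701
k=4: j=0 S=57.0455 intr=30.7145 cont=30.8407 V=30.8407[hold]; j=1 S=81.0093 intr=6.7507 cont=14.4450 V=14.4450[hold]; j=2 S=115.0400 intr=0.0000 cont=4.0581 V=4.0581[hold]; j=3 S=163.3664 intr=0.0000 cont=0.4814 V=0.4814[hold]; j=4 S=231.9939 intr=0.0000 cont=0.0000 V=0.0000[hold]  S*(4)=-
k=3: j=0 S=67.9795 intr=19.7805 cont=22.8027 V=22.8027[hold]; j=1 S=96.5366 intr=0.0000 cont=9.3934 V=9.3934[hold]; j=2 S=137.0900 intr=0.0000 cont=2.3259 V=2.3259[hold]; j=3 S=194.6792 intr=0.0000 cont=0.2488 V=0.2488[hold]  S*(3)=-
k=2: j=0 S=81.0093 intr=6.7507 cont=16.2480 V=16.2480[hold]; j=1 S=115.0400 intr=0.0000 cont=5.9597 V=5.9597[hold]; j=2 S=163.3664 intr=0.0000 cont=1.3202 V=1.3202[hold]  S*(2)=-
k=1: j=0 S=96.5366 intr=0.0000 cont=11.2289 V=11.2289[hold]; j=1 S=137.0900 intr=0.0000 cont=3.7072 V=3.7072[hold]  S*(1)=-
k=0: j=0 S=115.0400 intr=0.0000 cont=7.5646 V=7.5646[hold]  S*(0)=-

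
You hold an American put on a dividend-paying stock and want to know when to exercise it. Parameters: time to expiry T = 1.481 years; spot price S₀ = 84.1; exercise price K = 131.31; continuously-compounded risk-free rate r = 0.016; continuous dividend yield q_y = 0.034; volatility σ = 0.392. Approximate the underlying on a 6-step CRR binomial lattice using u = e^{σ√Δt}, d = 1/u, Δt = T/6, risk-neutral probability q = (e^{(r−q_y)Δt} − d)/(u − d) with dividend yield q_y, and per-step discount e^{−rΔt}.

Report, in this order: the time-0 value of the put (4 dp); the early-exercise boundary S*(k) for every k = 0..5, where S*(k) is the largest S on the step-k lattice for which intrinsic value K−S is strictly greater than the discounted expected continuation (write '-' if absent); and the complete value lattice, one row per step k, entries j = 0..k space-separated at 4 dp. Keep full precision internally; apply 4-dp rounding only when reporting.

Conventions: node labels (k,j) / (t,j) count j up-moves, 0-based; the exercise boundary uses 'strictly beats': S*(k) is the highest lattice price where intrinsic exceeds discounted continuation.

price = 52.1559
boundary = - - - 46.8871 56.9684 46.8871
tree:
52.1559
63.3529 38.3831
74.3973 49.8748 24.1115
84.4229 62.3143 34.5010 11.1135
92.7202 74.3416 47.5767 18.1799 2.2255
99.5492 84.4229 62.1535 29.4638 3.9909 0.0000
105.1697 92.7202 74.3416 47.2100 7.1568 0.0000 0.0000

Δt=0.24683  u=1.21501  d=0.82304  q=0.44015  discount=0.99606
step 6 (expiry): payoffs max(K−S,0) = 105.1697 92.7202 74.3416 47.2100 7.1568 0.0000 0.0000
step 5: (k=5,j=0): S=31.7608, K−S=99.5492, hold=99.2971 ⇒ V=99.5492 exercise | (k=5,j=1): S=46.8871, K−S=84.4229, hold=84.2972 ⇒ V=84.4229 exercise | (k=5,j=2): S=69.2174, K−S=62.0926, hold=62.1535 ⇒ V=62.1535 continue | (k=5,j=3): S=102.1826, K−S=29.1274, hold=29.4638 ⇒ V=29.4638 continue | (k=5,j=4): S=150.8477, K−S=0.0000, hold=3.9909 ⇒ V=3.9909 continue | (k=5,j=5): S=222.6899, K−S=0.0000, hold=0.0000 ⇒ V=0.0000 continue  boundary S*=46.8871
step 4: (k=4,j=0): S=38.5898, K−S=92.7202, hold=92.5251 ⇒ V=92.7202 exercise | (k=4,j=1): S=56.9684, K−S=74.3416, hold=74.3268 ⇒ V=74.3416 exercise | (k=4,j=2): S=84.1000, K−S=47.2100, hold=47.5767 ⇒ V=47.5767 continue | (k=4,j=3): S=124.1532, K−S=7.1568, hold=18.1799 ⇒ V=18.1799 continue | (k=4,j=4): S=183.2819, K−S=0.0000, hold=2.2255 ⇒ V=2.2255 continue  boundary S*=56.9684
step 3: (k=3,j=0): S=46.8871, K−S=84.4229, hold=84.2972 ⇒ V=84.4229 exercise | (k=3,j=1): S=69.2174, K−S=62.0926, hold=62.3143 ⇒ V=62.3143 continue | (k=3,j=2): S=102.1826, K−S=29.1274, hold=34.5010 ⇒ V=34.5010 continue | (k=3,j=3): S=150.8477, K−S=0.0000, hold=11.1135 ⇒ V=11.1135 continue  boundary S*=46.8871
step 2: (k=2,j=0): S=56.9684, K−S=74.3416, hold=74.3973 ⇒ V=74.3973 continue | (k=2,j=1): S=84.1000, K−S=47.2100, hold=49.8748 ⇒ V=49.8748 continue | (k=2,j=2): S=124.1532, K−S=7.1568, hold=24.1115 ⇒ V=24.1115 continue  boundary S*=-
step 1: (k=1,j=0): S=69.2174, K−S=62.0926, hold=63.3529 ⇒ V=63.3529 continue | (k=1,j=1): S=102.1826, K−S=29.1274, hold=38.3831 ⇒ V=38.3831 continue  boundary S*=-
step 0: (k=0,j=0): S=84.1000, K−S=47.2100, hold=52.1559 ⇒ V=52.1559 continue  boundary S*=-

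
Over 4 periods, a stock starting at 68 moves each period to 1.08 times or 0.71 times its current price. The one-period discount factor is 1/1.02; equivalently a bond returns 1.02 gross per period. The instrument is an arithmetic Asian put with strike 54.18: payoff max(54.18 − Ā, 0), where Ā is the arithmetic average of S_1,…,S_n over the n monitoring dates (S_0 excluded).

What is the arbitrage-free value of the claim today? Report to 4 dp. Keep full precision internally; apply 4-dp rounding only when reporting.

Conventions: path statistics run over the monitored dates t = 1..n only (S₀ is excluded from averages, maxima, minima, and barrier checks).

price = 0.7656

With p* = (R−d)/(u−d) = 0.8378, sum probability × payoff across the paths and divide by R^4.
Enumerate all 2^4 = 16 price paths (U = up ×1.08, D = down ×0.71); each path with k up-moves has probability p*^k·(1−p*)^(4−k).
DDDD: Ā=31.0442, payoff=23.1358, prob=0.000692
UDDD: Ā=47.2221, payoff=6.9579, prob=0.003573
DUDD: Ā=40.9321, payoff=13.2479, prob=0.003573
UUDD: Ā=62.2629, payoff=0.0000, prob=0.018459
DDUD: Ā=36.4662, payoff=17.7138, prob=0.003573
UDUD: Ā=55.4697, payoff=0.0000, prob=0.018459
DUUD: Ā=49.1797, payoff=5.0003, prob=0.018459
UUUD: Ā=74.8086, payoff=0.0000, prob=0.095374
DDDU: Ā=33.2954, payoff=20.8846, prob=0.003573
UDDU: Ā=50.6466, payoff=3.5334, prob=0.018459
DUDU: Ā=44.3566, payoff=9.8234, prob=0.018459
UUDU: Ā=67.4720, payoff=0.0000, prob=0.095374
DDUU: Ā=39.8907, payoff=14.2893, prob=0.018459
UDUU: Ā=60.6788, payoff=0.0000, prob=0.095374
DUUU: Ā=54.3888, payoff=0.0000, prob=0.095374
UUUU: Ā=82.7322, payoff=0.0000, prob=0.492765
Price = Σ prob·payoff / R^4 = 0.828729 / 1.082432 = 0.7656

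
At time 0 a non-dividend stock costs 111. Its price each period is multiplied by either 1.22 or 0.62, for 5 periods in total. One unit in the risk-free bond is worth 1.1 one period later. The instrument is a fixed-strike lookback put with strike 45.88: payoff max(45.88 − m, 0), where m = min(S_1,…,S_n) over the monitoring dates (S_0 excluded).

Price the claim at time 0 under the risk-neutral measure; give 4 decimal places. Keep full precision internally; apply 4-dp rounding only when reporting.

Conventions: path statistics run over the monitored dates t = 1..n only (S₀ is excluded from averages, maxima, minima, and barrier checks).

price = 0.4692

With p* = (R−d)/(u−d) = 0.8000, sum probability × payoff across the paths and divide by R^5.
Enumerate all 2^5 = 32 price paths (U = up ×1.22, D = down ×0.62); each path with k up-moves has probability p*^k·(1−p*)^(5−k).
DDDDD: m=10.1691, payoff=35.7109, prob=0.000320
UDDDD: m=20.0101, payoff=25.8699, prob=0.001280
DUDDD: m=20.0101, payoff=25.8699, prob=0.001280
UUDDD: m=39.3747, payoff=6.5053, prob=0.005120
DDUDD: m=20.0101, payoff=25.8699, prob=0.001280
UDUDD: m=39.3747, payoff=6.5053, prob=0.005120
DUUDD: m=39.3747, payoff=6.5053, prob=0.005120
UUUDD: m=77.4793, payoff=0.0000, prob=0.020480
DDDUD: m=20.0101, payoff=25.8699, prob=0.001280
UDDUD: m=39.3747, payoff=6.5053, prob=0.005120
DUDUD: m=39.3747, payoff=6.5053, prob=0.005120
UUDUD: m=77.4793, payoff=0.0000, prob=0.020480
DDUUD: m=39.3747, payoff=6.5053, prob=0.005120
UDUUD: m=77.4793, payoff=0.0000, prob=0.020480
DUUUD: m=68.8200, payoff=0.0000, prob=0.020480
UUUUD: m=135.4200, payoff=0.0000, prob=0.081920
DDDDU: m=16.4017, payoff=29.4783, prob=0.001280
UDDDU: m=32.2744, payoff=13.6056, prob=0.005120
DUDDU: m=32.2744, payoff=13.6056, prob=0.005120
UUDDU: m=63.5076, payoff=0.0000, prob=0.020480
DDUDU: m=32.2744, payoff=13.6056, prob=0.005120
UDUDU: m=63.5076, payoff=0.0000, prob=0.020480
DUUDU: m=63.5076, payoff=0.0000, prob=0.020480
UUUDU: m=124.9667, payoff=0.0000, prob=0.081920
DDDUU: m=26.4544, payoff=19.4256, prob=0.005120
UDDUU: m=52.0554, payoff=0.0000, prob=0.020480
DUDUU: m=52.0554, payoff=0.0000, prob=0.020480
UUDUU: m=102.4317, payoff=0.0000, prob=0.081920
DDUUU: m=42.6684, payoff=3.2116, prob=0.020480
UDUUU: m=83.9604, payoff=0.0000, prob=0.081920
DUUUU: m=68.8200, payoff=0.0000, prob=0.081920
UUUUU: m=135.4200, payoff=0.0000, prob=0.327680
Price = Σ prob·payoff / R^5 = 0.755670 / 1.610510 = 0.4692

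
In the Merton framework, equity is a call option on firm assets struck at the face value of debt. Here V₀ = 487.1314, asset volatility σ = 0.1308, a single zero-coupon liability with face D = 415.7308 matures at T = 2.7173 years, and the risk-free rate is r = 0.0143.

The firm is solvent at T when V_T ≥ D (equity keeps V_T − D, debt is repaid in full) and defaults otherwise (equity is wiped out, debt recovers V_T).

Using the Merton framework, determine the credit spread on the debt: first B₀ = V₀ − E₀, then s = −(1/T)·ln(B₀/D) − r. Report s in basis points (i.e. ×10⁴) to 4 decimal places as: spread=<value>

spread=86.2109

With assets at 487.1314 and a single debt payment of 415.7308 at 2.7173 years:
d₁ = [ln(V₀/D) + (r + σ²/2)T] / (σ√T)
   = [ln(487.1314/415.7308) + (0.0143 + 0.5·0.1308²)·2.7173] / (0.1308·√2.7173)
   = [0.158496 + 0.062102] / 0.215614 = 1.023116
d₂ = d₁ − σ√T = 1.023116 − 0.215614 = 0.807503
N(d₁) = 0.846874,  N(d₂) = 0.790312,  e^(−rT) = 0.961888
E₀ = V₀·N(d₁) − D·e^(−rT)·N(d₂)
   = 487.1314·0.846874 − 415.7308·0.961888·0.790312 = 96.503881
B₀ = V₀ − E₀ = 487.1314 − 96.503881 = 390.627519
spread = −(1/T)·ln(B₀/D) − r = −(1/2.7173)·ln(390.627519/415.7308) − 0.0143 = 0.00862109
in basis points: 0.00862109 × 10⁴ = 86.2109 bp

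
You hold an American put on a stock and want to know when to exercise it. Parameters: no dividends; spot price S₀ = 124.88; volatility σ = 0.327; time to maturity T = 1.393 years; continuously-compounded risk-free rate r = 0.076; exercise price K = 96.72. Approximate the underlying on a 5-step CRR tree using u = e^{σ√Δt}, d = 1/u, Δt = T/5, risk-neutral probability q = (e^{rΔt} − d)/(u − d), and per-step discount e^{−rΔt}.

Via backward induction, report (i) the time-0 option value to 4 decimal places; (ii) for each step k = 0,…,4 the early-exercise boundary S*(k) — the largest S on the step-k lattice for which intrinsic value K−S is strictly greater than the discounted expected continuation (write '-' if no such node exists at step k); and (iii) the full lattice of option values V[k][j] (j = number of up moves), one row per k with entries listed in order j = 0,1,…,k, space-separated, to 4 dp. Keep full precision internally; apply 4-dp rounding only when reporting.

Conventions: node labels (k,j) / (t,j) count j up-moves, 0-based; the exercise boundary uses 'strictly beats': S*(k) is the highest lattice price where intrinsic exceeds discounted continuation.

params: Δt=0.27860 u=1.18839 d=0.84147 q=0.51864 e^(-rΔt)=0.97905
t_5 payoffs: 44.0336 22.3125 0.0000 0.0000 0.0000 0.0000
t_4: node(4,0) S=62.6120 payoff=34.1080 vs cont=32.0816 → 34.1080 [stop]  node(4,1) S=88.4250 payoff=8.2950 vs cont=10.5153 → 10.5153 [wait]  node(4,2) S=124.8800 payoff=0.0000 vs cont=0.0000 → 0.0000 [wait]  node(4,3) S=176.3642 payoff=0.0000 vs cont=0.0000 → 0.0000 [wait]  node(4,4) S=249.0738 payoff=0.0000 vs cont=0.0000 → 0.0000 [wait]  ⇒ S*(4)=62.6120
t_3: node(3,0) S=74.4075 payoff=22.3125 vs cont=21.4136 → 22.3125 [stop]  node(3,1) S=105.0834 payoff=0.0000 vs cont=4.9556 → 4.9556 [wait]  node(3,2) S=148.4061 payoff=0.0000 vs cont=0.0000 → 0.0000 [wait]  node(3,3) S=209.5894 payoff=0.0000 vs cont=0.0000 → 0.0000 [wait]  ⇒ S*(3)=74.4075
t_2: node(2,0) S=88.4250 payoff=8.2950 vs cont=13.0316 → 13.0316 [wait]  node(2,1) S=124.8800 payoff=0.0000 vs cont=2.3354 → 2.3354 [wait]  node(2,2) S=176.3642 payoff=0.0000 vs cont=0.0000 → 0.0000 [wait]  ⇒ S*(2)=-
t_1: node(1,0) S=105.0834 payoff=0.0000 vs cont=7.3273 → 7.3273 [wait]  node(1,1) S=148.4061 payoff=0.0000 vs cont=1.1006 → 1.1006 [wait]  ⇒ S*(1)=-
t_0: node(0,0) S=124.8800 payoff=0.0000 vs cont=4.0120 → 4.0120 [wait]  ⇒ S*(0)=-

price = 4.0120
boundary = - - - 74.4075 62.6120
tree:
4.0120
7.3273 1.1006
13.0316 2.3354 0.0000
22.3125 4.9556 0.0000 0.0000
34.1080 10.5153 0.0000 0.0000 0.0000
44.0336 22.3125 0.0000 0.0000 0.0000 0.0000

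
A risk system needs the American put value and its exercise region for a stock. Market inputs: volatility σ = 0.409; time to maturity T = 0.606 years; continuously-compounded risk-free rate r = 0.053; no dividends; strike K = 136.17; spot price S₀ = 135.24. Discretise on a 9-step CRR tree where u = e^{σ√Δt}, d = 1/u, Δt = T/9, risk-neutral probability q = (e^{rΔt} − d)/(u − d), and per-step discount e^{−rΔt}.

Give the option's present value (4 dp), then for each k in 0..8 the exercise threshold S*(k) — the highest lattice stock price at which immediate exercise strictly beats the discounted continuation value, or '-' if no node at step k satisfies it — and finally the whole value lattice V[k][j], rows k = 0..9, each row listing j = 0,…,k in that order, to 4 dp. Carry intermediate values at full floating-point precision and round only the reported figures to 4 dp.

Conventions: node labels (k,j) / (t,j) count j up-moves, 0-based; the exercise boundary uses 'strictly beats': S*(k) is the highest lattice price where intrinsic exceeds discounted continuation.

params: Δt=0.06733 u=1.11197 d=0.89931 q=0.49030 e^(-rΔt)=0.99644
t_9 payoffs: 84.1369 71.8326 56.6188 37.8074 14.5476 0.0000 0.0000 0.0000 0.0000 0.0000
t_8: node(8,0) S=57.8591 payoff=78.3109 vs cont=77.8258 → 78.3109 [stop]  node(8,1) S=71.5410 payoff=64.6290 vs cont=64.1439 → 64.6290 [stop]  node(8,2) S=88.4583 payoff=47.7117 vs cont=47.2267 → 47.7117 [stop]  node(8,3) S=109.3759 payoff=26.7941 vs cont=26.3090 → 26.7941 [stop]  node(8,4) S=135.2400 payoff=0.9300 vs cont=7.3885 → 7.3885 [wait]  node(8,5) S=167.2201 payoff=0.0000 vs cont=0.0000 → 0.0000 [wait]  node(8,6) S=206.7626 payoff=0.0000 vs cont=0.0000 → 0.0000 [wait]  node(8,7) S=255.6556 payoff=0.0000 vs cont=0.0000 → 0.0000 [wait]  node(8,8) S=316.1104 payoff=0.0000 vs cont=0.0000 → 0.0000 [wait]  ⇒ S*(8)=109.3759
t_7: node(7,0) S=64.3374 payoff=71.8326 vs cont=71.3476 → 71.8326 [stop]  node(7,1) S=79.5512 payoff=56.6188 vs cont=56.1337 → 56.6188 [stop]  node(7,2) S=98.3626 payoff=37.8074 vs cont=37.3223 → 37.8074 [stop]  node(7,3) S=121.6224 payoff=14.5476 vs cont=17.2179 → 17.2179 [wait]  node(7,4) S=150.3823 payoff=0.0000 vs cont=3.7525 → 3.7525 [wait]  node(7,5) S=185.9432 payoff=0.0000 vs cont=0.0000 → 0.0000 [wait]  node(7,6) S=229.9131 payoff=0.0000 vs cont=0.0000 → 0.0000 [wait]  node(7,7) S=284.2805 payoff=0.0000 vs cont=0.0000 → 0.0000 [wait]  ⇒ S*(7)=98.3626
t_6: node(6,0) S=71.5410 payoff=64.6290 vs cont=64.1439 → 64.6290 [stop]  node(6,1) S=88.4583 payoff=47.7117 vs cont=47.2267 → 47.7117 [stop]  node(6,2) S=109.3759 payoff=26.7941 vs cont=27.6136 → 27.6136 [wait]  node(6,3) S=135.2400 payoff=0.9300 vs cont=10.5779 → 10.5779 [wait]  node(6,4) S=167.2201 payoff=0.0000 vs cont=1.9058 → 1.9058 [wait]  node(6,5) S=206.7626 payoff=0.0000 vs cont=0.0000 → 0.0000 [wait]  node(6,6) S=255.6556 payoff=0.0000 vs cont=0.0000 → 0.0000 [wait]  ⇒ S*(6)=88.4583
t_5: node(5,0) S=79.5512 payoff=56.6188 vs cont=56.1337 → 56.6188 [stop]  node(5,1) S=98.3626 payoff=37.8074 vs cont=37.7227 → 37.8074 [stop]  node(5,2) S=121.6224 payoff=14.5476 vs cont=19.1923 → 19.1923 [wait]  node(5,3) S=150.3823 payoff=0.0000 vs cont=6.3034 → 6.3034 [wait]  node(5,4) S=185.9432 payoff=0.0000 vs cont=0.9679 → 0.9679 [wait]  node(5,5) S=229.9131 payoff=0.0000 vs cont=0.0000 → 0.0000 [wait]  ⇒ S*(5)=98.3626
t_4: node(4,0) S=88.4583 payoff=47.7117 vs cont=47.2267 → 47.7117 [stop]  node(4,1) S=109.3759 payoff=26.7941 vs cont=28.5782 → 28.5782 [wait]  node(4,2) S=135.2400 payoff=0.9300 vs cont=12.8270 → 12.8270 [wait]  node(4,3) S=167.2201 payoff=0.0000 vs cont=3.6743 → 3.6743 [wait]  node(4,4) S=206.7626 payoff=0.0000 vs cont=0.4916 → 0.4916 [wait]  ⇒ S*(4)=88.4583
t_3: node(3,0) S=98.3626 payoff=37.8074 vs cont=38.1939 → 38.1939 [wait]  node(3,1) S=121.6224 payoff=14.5476 vs cont=20.7810 → 20.7810 [wait]  node(3,2) S=150.3823 payoff=0.0000 vs cont=8.3097 → 8.3097 [wait]  node(3,3) S=185.9432 payoff=0.0000 vs cont=2.1063 → 2.1063 [wait]  ⇒ S*(3)=-
t_2: node(2,0) S=109.3759 payoff=26.7941 vs cont=29.5507 → 29.5507 [wait]  node(2,1) S=135.2400 payoff=0.9300 vs cont=14.6140 → 14.6140 [wait]  node(2,2) S=167.2201 payoff=0.0000 vs cont=5.2493 → 5.2493 [wait]  ⇒ S*(2)=-
t_1: node(1,0) S=121.6224 payoff=14.5476 vs cont=22.1480 → 22.1480 [wait]  node(1,1) S=150.3823 payoff=0.0000 vs cont=9.9868 → 9.9868 [wait]  ⇒ S*(1)=-
t_0: node(0,0) S=135.2400 payoff=0.9300 vs cont=16.1277 → 16.1277 [wait]  ⇒ S*(0)=-

price = 16.1277
boundary = - - - - 88.4583 98.3626 88.4583 98.3626 109.3759
tree:
16.1277
22.1480 9.9868
29.5507 14.6140 5.2493
38.1939 20.7810 8.3097 2.1063
47.7117 28.5782 12.8270 3.6743 0.4916
56.6188 37.8074 19.1923 6.3034 0.9679 0.0000
64.6290 47.7117 27.6136 10.5779 1.9058 0.0000 0.0000
71.8326 56.6188 37.8074 17.2179 3.7525 0.0000 0.0000 0.0000
78.3109 64.6290 47.7117 26.7941 7.3885 0.0000 0.0000 0.0000 0.0000
84.1369 71.8326 56.6188 37.8074 14.5476 0.0000 0.0000 0.0000 0.0000 0.0000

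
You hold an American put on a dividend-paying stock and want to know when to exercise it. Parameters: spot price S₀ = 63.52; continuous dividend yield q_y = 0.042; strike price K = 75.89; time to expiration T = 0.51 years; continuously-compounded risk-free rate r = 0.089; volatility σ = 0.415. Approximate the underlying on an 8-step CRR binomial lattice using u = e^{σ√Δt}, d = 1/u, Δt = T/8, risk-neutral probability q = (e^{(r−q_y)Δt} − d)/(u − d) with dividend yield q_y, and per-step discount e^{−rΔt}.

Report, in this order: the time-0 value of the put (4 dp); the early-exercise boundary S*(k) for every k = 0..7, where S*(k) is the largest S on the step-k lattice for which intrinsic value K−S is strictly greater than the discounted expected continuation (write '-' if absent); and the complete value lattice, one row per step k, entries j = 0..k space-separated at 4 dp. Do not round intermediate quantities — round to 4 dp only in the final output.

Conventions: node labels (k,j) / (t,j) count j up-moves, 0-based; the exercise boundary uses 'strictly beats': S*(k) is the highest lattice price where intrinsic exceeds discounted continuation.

Δt=0.06375  u=1.11047  d=0.90052  q=0.48812  discount=0.99434
step 8 (expiry): payoffs max(K−S,0) = 48.4200 42.0156 34.1180 24.3793 12.3700 0.0000 0.0000 0.0000 0.0000
step 7: (k=7,j=0): S=30.5046, K−S=45.3854, hold=45.0376 ⇒ V=45.3854 exercise | (k=7,j=1): S=37.6165, K−S=38.2735, hold=37.9447 ⇒ V=38.2735 exercise | (k=7,j=2): S=46.3865, K−S=29.5035, hold=29.1982 ⇒ V=29.5035 exercise | (k=7,j=3): S=57.2011, K−S=18.6889, hold=18.4125 ⇒ V=18.6889 exercise | (k=7,j=4): S=70.5370, K−S=5.3530, hold=6.2961 ⇒ V=6.2961 continue | (k=7,j=5): S=86.9821, K−S=0.0000, hold=0.0000 ⇒ V=0.0000 continue | (k=7,j=6): S=107.2612, K−S=0.0000, hold=0.0000 ⇒ V=0.0000 continue | (k=7,j=7): S=132.2682, K−S=0.0000, hold=0.0000 ⇒ V=0.0000 continue  boundary S*=57.2011
step 6: (k=6,j=0): S=33.8744, K−S=42.0156, hold=41.6768 ⇒ V=42.0156 exercise | (k=6,j=1): S=41.7720, K−S=34.1180, hold=33.8004 ⇒ V=34.1180 exercise | (k=6,j=2): S=51.5107, K−S=24.3793, hold=24.0876 ⇒ V=24.3793 exercise | (k=6,j=3): S=63.5200, K−S=12.3700, hold=12.5682 ⇒ V=12.5682 continue | (k=6,j=4): S=78.3291, K−S=0.0000, hold=3.2046 ⇒ V=3.2046 continue | (k=6,j=5): S=96.5909, K−S=0.0000, hold=0.0000 ⇒ V=0.0000 continue | (k=6,j=6): S=119.1102, K−S=0.0000, hold=0.0000 ⇒ V=0.0000 continue  boundary S*=51.5107
step 5: (k=5,j=0): S=37.6165, K−S=38.2735, hold=37.9447 ⇒ V=38.2735 exercise | (k=5,j=1): S=46.3865, K−S=29.5035, hold=29.1982 ⇒ V=29.5035 exercise | (k=5,j=2): S=57.2011, K−S=18.6889, hold=18.5087 ⇒ V=18.6889 exercise | (k=5,j=3): S=70.5370, K−S=5.3530, hold=7.9524 ⇒ V=7.9524 continue | (k=5,j=4): S=86.9821, K−S=0.0000, hold=1.6311 ⇒ V=1.6311 continue | (k=5,j=5): S=107.2612, K−S=0.0000, hold=0.0000 ⇒ V=0.0000 continue  boundary S*=57.2011
step 4: (k=4,j=0): S=41.7720, K−S=34.1180, hold=33.8004 ⇒ V=34.1180 exercise | (k=4,j=1): S=51.5107, K−S=24.3793, hold=24.0876 ⇒ V=24.3793 exercise | (k=4,j=2): S=63.5200, K−S=12.3700, hold=13.3721 ⇒ V=13.3721 continue | (k=4,j=3): S=78.3291, K−S=0.0000, hold=4.8393 ⇒ V=4.8393 continue | (k=4,j=4): S=96.5909, K−S=0.0000, hold=0.8302 ⇒ V=0.8302 continue  boundary S*=51.5107
step 3: (k=3,j=0): S=46.3865, K−S=29.5035, hold=29.1982 ⇒ V=29.5035 exercise | (k=3,j=1): S=57.2011, K−S=18.6889, hold=18.8989 ⇒ V=18.8989 continue | (k=3,j=2): S=70.5370, K−S=5.3530, hold=9.1550 ⇒ V=9.1550 continue | (k=3,j=3): S=86.9821, K−S=0.0000, hold=2.8661 ⇒ V=2.8661 continue  boundary S*=46.3865
step 2: (k=2,j=0): S=51.5107, K−S=24.3793, hold=24.1896 ⇒ V=24.3793 exercise | (k=2,j=1): S=63.5200, K−S=12.3700, hold=14.0627 ⇒ V=14.0627 continue | (k=2,j=2): S=78.3291, K−S=0.0000, hold=6.0508 ⇒ V=6.0508 continue  boundary S*=51.5107
step 1: (k=1,j=0): S=57.2011, K−S=18.6889, hold=19.2341 ⇒ V=19.2341 continue | (k=1,j=1): S=70.5370, K−S=5.3530, hold=10.0945 ⇒ V=10.0945 continue  boundary S*=-
step 0: (k=0,j=0): S=63.5200, K−S=12.3700, hold=14.6893 ⇒ V=14.6893 continue  boundary S*=-

price = 14.6893
boundary = - - 51.5107 46.3865 51.5107 57.2011 51.5107 57.2011
tree:
14.6893
19.2341 10.0945
24.3793 14.0627 6.0508
29.5035 18.8989 9.1550 2.8661
34.1180 24.3793 13.3721 4.8393 0.8302
38.2735 29.5035 18.6889 7.9524 1.6311 0.0000
42.0156 34.1180 24.3793 12.5682 3.2046 0.0000 0.0000
45.3854 38.2735 29.5035 18.6889 6.2961 0.0000 0.0000 0.0000
48.4200 42.0156 34.1180 24.3793 12.3700 0.0000 0.0000 0.0000 0.0000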